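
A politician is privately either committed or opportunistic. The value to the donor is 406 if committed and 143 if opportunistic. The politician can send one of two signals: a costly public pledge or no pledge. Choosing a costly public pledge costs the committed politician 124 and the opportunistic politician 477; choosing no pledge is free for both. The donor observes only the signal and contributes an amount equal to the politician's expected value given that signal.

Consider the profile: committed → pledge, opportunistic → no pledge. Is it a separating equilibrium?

Yes

If types separate, pledge earns payment 406 and no pledge earns 143.
Committed: pledge gives 406 − 124 = 282; no pledge gives 143 − 0 = 143. No deviation. ✓
Opportunistic: no pledge gives 143 − 0 = 143; pledge gives 406 − 477 = -71. No deviation. ✓
Neither type gains from mimicking the other.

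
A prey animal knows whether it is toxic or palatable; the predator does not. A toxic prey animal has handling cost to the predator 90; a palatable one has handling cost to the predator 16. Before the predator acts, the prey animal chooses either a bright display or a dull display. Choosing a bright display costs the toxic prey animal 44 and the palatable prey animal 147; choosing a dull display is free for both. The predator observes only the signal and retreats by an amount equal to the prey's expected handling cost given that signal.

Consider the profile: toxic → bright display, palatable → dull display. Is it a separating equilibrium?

Under separation the predator infers type exactly: bright display → toxic (pays 90), dull display → palatable (pays 16).
Toxic: bright display gives 90 − 44 = 46; dull display gives 16 − 0 = 16. No deviation. ✓
Palatable: dull display gives 16 − 0 = 16; bright display gives 90 − 147 = -57. No deviation. ✓
Both incentive constraints hold.

Yes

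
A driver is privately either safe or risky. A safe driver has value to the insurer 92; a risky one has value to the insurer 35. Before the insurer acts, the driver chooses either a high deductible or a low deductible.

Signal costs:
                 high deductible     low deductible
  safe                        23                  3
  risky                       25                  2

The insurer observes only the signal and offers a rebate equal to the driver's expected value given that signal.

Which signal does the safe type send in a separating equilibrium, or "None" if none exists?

Try safe → high deductible, risky → low deductible:
  If types separate, high deductible earns payment 92 and low deductible earns 35.
  Safe: high deductible gives 92 − 23 = 69; low deductible gives 35 − 3 = 32. No deviation. ✓
  Risky: low deductible gives 35 − 2 = 33; high deductible gives 92 − 25 = 67. Would deviate. ✗
Try safe → low deductible, risky → high deductible:
  If types separate, low deductible earns payment 92 and high deductible earns 35.
  Safe: low deductible gives 92 − 3 = 89; high deductible gives 35 − 23 = 12. No deviation. ✓
  Risky: high deductible gives 35 − 25 = 10; low deductible gives 92 − 2 = 90. Would deviate. ✗
Neither assignment is incentive-compatible.

None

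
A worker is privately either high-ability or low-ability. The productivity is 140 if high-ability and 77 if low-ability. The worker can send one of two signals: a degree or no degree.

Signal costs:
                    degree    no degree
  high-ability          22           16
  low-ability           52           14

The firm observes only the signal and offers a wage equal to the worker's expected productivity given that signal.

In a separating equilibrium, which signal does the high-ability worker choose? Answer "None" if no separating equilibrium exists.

Try high-ability → degree, low-ability → no degree:
  If types separate, degree earns payment 140 and no degree earns 77.
  High-ability: degree gives 140 − 22 = 118; no degree gives 77 − 16 = 61. No deviation. ✓
  Low-ability: no degree gives 77 − 14 = 63; degree gives 140 − 52 = 88. Would deviate. ✗
Try high-ability → no degree, low-ability → degree:
  If types separate, no degree earns payment 140 and degree earns 77.
  High-ability: no degree gives 140 − 16 = 124; degree gives 77 − 22 = 55. No deviation. ✓
  Low-ability: degree gives 77 − 52 = 25; no degree gives 140 − 14 = 126. Would deviate. ✗
Neither assignment is incentive-compatible.

None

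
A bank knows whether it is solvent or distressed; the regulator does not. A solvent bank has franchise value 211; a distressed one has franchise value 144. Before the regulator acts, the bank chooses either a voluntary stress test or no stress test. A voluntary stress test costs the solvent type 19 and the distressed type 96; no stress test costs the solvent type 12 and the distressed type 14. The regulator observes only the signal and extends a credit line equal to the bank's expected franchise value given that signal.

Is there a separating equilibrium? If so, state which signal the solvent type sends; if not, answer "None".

Try solvent → stress test, distressed → no stress test:
  If types separate, stress test earns payment 211 and no stress test earns 144.
  Solvent: stress test gives 211 − 19 = 192; no stress test gives 144 − 12 = 132. No deviation. ✓
  Distressed: no stress test gives 144 − 14 = 130; stress test gives 211 − 96 = 115. No deviation. ✓
Both hold — the solvent type sends stress test.

stress test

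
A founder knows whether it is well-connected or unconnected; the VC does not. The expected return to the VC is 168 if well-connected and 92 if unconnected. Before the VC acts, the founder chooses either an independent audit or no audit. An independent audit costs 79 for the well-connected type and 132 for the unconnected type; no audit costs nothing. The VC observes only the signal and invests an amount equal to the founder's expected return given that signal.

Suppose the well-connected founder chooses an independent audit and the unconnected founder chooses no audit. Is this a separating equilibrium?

If types separate, audit earns payment 168 and no audit earns 92.
Well-connected: audit gives 168 − 79 = 89; no audit gives 92 − 0 = 92. Would deviate. ✗
Unconnected: no audit gives 92 − 0 = 92; audit gives 168 − 132 = 36. No deviation. ✓

No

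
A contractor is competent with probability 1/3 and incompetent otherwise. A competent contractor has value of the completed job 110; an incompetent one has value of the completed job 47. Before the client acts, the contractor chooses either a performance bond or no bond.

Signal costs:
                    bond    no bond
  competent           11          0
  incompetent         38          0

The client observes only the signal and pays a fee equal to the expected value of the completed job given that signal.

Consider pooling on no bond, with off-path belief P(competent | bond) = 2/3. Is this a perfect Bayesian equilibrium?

On the equilibrium path (no bond) the client holds the prior 1/3 and pays 1/3·110 + 2/3·47 = 68. Off-path (bond) belief 2/3 gives 2/3·110 + 1/3·47 = 89.
Competent: no bond gives 68 − 0 = 68; bond gives 89 − 11 = 78. Deviates. ✗
Incompetent: no bond gives 68 − 0 = 68; bond gives 89 − 38 = 51. Stays. ✓

No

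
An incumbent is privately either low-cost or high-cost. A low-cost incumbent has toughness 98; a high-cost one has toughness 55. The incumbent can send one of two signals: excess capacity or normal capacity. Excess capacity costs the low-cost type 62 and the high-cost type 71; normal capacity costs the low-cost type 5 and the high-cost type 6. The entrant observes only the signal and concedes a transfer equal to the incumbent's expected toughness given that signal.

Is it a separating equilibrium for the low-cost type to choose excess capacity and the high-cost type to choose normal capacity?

No

Under separation the entrant infers type exactly: excess capacity → low-cost (pays 98), normal capacity → high-cost (pays 55).
Low-cost: excess capacity gives 98 − 62 = 36; normal capacity gives 55 − 5 = 50. Would deviate. ✗
High-cost: normal capacity gives 55 − 6 = 49; excess capacity gives 98 − 71 = 27. No deviation. ✓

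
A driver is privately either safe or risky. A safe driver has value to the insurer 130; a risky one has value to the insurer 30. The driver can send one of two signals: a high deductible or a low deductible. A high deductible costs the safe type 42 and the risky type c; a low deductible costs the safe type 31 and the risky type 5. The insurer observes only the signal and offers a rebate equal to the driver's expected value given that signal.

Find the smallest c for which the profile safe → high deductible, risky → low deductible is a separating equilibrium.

Under separation: high deductible → safe (pays 130); low deductible → risky (pays 30).
Safe: 130 − 42 = 88 ≥ 30 − 31 = -1. Holds regardless of c. ✓
Risky: 30 − 5 ≥ 130 − c, so c ≥ 130 − 25 = 105.

105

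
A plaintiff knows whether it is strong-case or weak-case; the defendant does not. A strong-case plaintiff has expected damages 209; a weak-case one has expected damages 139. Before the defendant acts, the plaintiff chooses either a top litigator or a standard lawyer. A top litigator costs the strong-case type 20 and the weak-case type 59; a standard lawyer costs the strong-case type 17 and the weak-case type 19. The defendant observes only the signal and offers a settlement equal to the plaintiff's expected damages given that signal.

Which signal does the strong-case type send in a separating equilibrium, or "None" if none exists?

Try strong-case → top litigator, weak-case → standard lawyer:
  If types separate, top litigator earns payment 209 and standard lawyer earns 139.
  Strong-case: top litigator gives 209 − 20 = 189; standard lawyer gives 139 − 17 = 122. No deviation. ✓
  Weak-case: standard lawyer gives 139 − 19 = 120; top litigator gives 209 − 59 = 150. Would deviate. ✗
Try strong-case → standard lawyer, weak-case → top litigator:
  If types separate, standard lawyer earns payment 209 and top litigator earns 139.
  Strong-case: standard lawyer gives 209 − 17 = 192; top litigator gives 139 − 20 = 119. No deviation. ✓
  Weak-case: top litigator gives 139 − 59 = 80; standard lawyer gives 209 − 19 = 190. Would deviate. ✗
Neither assignment is incentive-compatible.

None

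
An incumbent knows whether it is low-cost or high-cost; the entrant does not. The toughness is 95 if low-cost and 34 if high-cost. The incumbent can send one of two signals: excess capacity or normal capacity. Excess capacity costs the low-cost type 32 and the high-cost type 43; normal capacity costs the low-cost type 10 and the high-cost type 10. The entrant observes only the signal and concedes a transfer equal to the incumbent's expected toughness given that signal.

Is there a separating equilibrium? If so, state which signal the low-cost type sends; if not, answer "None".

None

Try low-cost → excess capacity, high-cost → normal capacity:
  If types separate, excess capacity earns payment 95 and normal capacity earns 34.
  Low-cost: excess capacity gives 95 − 32 = 63; normal capacity gives 34 − 10 = 24. No deviation. ✓
  High-cost: normal capacity gives 34 − 10 = 24; excess capacity gives 95 − 43 = 52. Would deviate. ✗
Try low-cost → normal capacity, high-cost → excess capacity:
  If types separate, normal capacity earns payment 95 and excess capacity earns 34.
  Low-cost: normal capacity gives 95 − 10 = 85; excess capacity gives 34 − 32 = 2. No deviation. ✓
  High-cost: excess capacity gives 34 − 43 = -9; normal capacity gives 95 − 10 = 85. Would deviate. ✗
Neither assignment is incentive-compatible.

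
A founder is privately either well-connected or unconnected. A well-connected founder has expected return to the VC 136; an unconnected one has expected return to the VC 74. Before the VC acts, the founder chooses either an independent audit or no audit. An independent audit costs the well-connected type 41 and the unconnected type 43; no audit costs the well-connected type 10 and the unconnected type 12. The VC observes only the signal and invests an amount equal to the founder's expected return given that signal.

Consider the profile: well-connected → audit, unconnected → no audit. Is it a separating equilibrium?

No

Under separation the VC infers type exactly: audit → well-connected (pays 136), no audit → unconnected (pays 74).
Well-connected: audit gives 136 − 41 = 95; no audit gives 74 − 10 = 64. No deviation. ✓
Unconnected: no audit gives 74 − 12 = 62; audit gives 136 − 43 = 93. Would deviate. ✗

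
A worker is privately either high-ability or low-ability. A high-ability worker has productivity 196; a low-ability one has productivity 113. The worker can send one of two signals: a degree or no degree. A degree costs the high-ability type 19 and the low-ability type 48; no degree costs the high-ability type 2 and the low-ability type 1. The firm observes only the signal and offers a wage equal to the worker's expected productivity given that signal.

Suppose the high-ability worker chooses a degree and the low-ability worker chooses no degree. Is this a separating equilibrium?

No

If types separate, degree earns payment 196 and no degree earns 113.
High-ability: degree gives 196 − 19 = 177; no degree gives 113 − 2 = 111. No deviation. ✓
Low-ability: no degree gives 113 − 1 = 112; degree gives 196 − 48 = 148. Would deviate. ✗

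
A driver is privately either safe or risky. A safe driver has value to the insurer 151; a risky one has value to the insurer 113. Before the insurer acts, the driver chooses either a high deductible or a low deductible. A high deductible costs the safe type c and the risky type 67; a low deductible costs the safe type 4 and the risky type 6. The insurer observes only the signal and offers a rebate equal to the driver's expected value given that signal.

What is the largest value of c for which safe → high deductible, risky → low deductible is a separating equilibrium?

42

Under separation: high deductible → safe (pays 151); low deductible → risky (pays 113).
Risky: 113 − 6 = 107 ≥ 151 − 67 = 84. Holds regardless of c. ✓
Safe: 151 − c ≥ 113 − 4, so c ≤ 151 − 109 = 42.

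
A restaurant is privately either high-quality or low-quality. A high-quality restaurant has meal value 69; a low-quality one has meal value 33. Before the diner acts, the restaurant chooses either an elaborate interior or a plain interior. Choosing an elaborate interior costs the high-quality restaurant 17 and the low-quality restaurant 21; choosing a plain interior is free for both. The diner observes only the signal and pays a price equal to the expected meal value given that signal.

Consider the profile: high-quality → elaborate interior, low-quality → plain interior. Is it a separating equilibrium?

Under separation the diner infers type exactly: elaborate interior → high-quality (pays 69), plain interior → low-quality (pays 33).
High-quality: elaborate interior gives 69 − 17 = 52; plain interior gives 33 − 0 = 33. No deviation. ✓
Low-quality: plain interior gives 33 − 0 = 33; elaborate interior gives 69 − 21 = 48. Would deviate. ✗

No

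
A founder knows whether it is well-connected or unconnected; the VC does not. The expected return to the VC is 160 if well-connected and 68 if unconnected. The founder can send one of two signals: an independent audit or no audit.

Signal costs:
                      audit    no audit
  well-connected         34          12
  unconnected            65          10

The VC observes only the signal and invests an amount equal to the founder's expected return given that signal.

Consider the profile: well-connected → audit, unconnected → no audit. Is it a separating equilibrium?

No

If types separate, audit earns payment 160 and no audit earns 68.
Well-connected: audit gives 160 − 34 = 126; no audit gives 68 − 12 = 56. No deviation. ✓
Unconnected: no audit gives 68 − 10 = 58; audit gives 160 − 65 = 95. Would deviate. ✗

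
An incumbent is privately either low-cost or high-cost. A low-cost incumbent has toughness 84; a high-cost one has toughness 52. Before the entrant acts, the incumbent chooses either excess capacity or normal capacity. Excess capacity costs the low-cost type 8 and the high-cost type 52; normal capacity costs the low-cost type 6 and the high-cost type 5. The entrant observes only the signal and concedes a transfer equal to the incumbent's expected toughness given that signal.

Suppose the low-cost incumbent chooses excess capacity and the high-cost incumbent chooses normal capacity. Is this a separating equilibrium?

If types separate, excess capacity earns payment 84 and normal capacity earns 52.
Low-cost: excess capacity gives 84 − 8 = 76; normal capacity gives 52 − 6 = 46. No deviation. ✓
High-cost: normal capacity gives 52 − 5 = 47; excess capacity gives 84 − 52 = 32. No deviation. ✓
Neither type gains from mimicking the other.

Yes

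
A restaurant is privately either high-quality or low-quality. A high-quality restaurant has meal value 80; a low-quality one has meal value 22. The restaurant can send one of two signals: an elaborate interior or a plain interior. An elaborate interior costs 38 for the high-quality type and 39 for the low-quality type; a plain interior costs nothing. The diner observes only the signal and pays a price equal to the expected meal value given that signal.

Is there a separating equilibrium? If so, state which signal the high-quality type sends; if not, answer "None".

None

Try high-quality → elaborate interior, low-quality → plain interior:
  If types separate, elaborate interior earns payment 80 and plain interior earns 22.
  High-quality: elaborate interior gives 80 − 38 = 42; plain interior gives 22 − 0 = 22. No deviation. ✓
  Low-quality: plain interior gives 22 − 0 = 22; elaborate interior gives 80 − 39 = 41. Would deviate. ✗
Try high-quality → plain interior, low-quality → elaborate interior:
  If types separate, plain interior earns payment 80 and elaborate interior earns 22.
  High-quality: plain interior gives 80 − 0 = 80; elaborate interior gives 22 − 38 = -16. No deviation. ✓
  Low-quality: elaborate interior gives 22 − 39 = -17; plain interior gives 80 − 0 = 80. Would deviate. ✗
Neither assignment is incentive-compatible.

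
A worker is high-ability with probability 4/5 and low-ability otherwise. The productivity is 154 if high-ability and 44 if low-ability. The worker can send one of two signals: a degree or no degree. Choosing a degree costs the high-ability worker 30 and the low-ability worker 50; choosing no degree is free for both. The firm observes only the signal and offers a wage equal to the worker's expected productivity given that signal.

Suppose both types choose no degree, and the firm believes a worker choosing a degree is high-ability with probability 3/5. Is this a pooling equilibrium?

Yes

At the pooled signal (no degree) the firm holds the prior 4/5 and pays 4/5·154 + 1/5·44 = 132. Off-path (degree) belief 3/5 gives 3/5·154 + 2/5·44 = 110.
High-ability: no degree gives 132 − 0 = 132; degree gives 110 − 30 = 80. Stays. ✓
Low-ability: no degree gives 132 − 0 = 132; degree gives 110 − 50 = 60. Stays. ✓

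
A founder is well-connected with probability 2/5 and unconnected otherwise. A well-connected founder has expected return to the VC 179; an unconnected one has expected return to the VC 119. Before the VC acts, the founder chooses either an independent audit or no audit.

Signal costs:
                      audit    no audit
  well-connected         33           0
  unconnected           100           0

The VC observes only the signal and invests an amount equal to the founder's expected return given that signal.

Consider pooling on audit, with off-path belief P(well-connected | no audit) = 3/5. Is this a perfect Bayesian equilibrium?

At the pooled signal (audit) the VC holds the prior 2/5 and pays 2/5·179 + 3/5·119 = 143. Off-path (no audit) belief 3/5 gives 3/5·179 + 2/5·119 = 155.
Well-connected: audit gives 143 − 33 = 110; no audit gives 155 − 0 = 155. Deviates. ✗
Unconnected: audit gives 143 − 100 = 43; no audit gives 155 − 0 = 155. Deviates. ✗

No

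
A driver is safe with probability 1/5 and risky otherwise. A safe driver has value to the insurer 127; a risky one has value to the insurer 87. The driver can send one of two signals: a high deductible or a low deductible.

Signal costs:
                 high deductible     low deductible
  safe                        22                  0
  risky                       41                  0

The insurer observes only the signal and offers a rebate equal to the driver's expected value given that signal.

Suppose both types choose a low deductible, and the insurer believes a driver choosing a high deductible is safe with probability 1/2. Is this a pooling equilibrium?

At the pooled signal (low deductible) the insurer holds the prior 1/5 and pays 1/5·127 + 4/5·87 = 95. Off-path (high deductible) belief 1/2 gives 1/2·127 + 1/2·87 = 107.
Safe: low deductible gives 95 − 0 = 95; high deductible gives 107 − 22 = 85. Stays. ✓
Risky: low deductible gives 95 − 0 = 95; high deductible gives 107 − 41 = 66. Stays. ✓

Yes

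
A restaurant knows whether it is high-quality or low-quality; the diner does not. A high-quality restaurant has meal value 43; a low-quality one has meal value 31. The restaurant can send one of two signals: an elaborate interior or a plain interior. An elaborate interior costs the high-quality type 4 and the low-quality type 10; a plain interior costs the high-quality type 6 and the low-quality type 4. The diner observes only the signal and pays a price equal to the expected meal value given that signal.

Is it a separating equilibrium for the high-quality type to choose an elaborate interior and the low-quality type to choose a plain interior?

No

If types separate, elaborate interior earns payment 43 and plain interior earns 31.
High-quality: elaborate interior gives 43 − 4 = 39; plain interior gives 31 − 6 = 25. No deviation. ✓
Low-quality: plain interior gives 31 − 4 = 27; elaborate interior gives 43 − 10 = 33. Would deviate. ✗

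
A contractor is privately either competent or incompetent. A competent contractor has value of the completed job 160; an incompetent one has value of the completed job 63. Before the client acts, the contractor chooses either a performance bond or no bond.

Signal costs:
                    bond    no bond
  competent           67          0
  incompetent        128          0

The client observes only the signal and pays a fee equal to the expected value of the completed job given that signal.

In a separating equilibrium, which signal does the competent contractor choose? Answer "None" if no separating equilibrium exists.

Try competent → bond, incompetent → no bond:
  Under separation the client infers type exactly: bond → competent (pays 160), no bond → incompetent (pays 63).
  Competent: bond gives 160 − 67 = 93; no bond gives 63 − 0 = 63. No deviation. ✓
  Incompetent: no bond gives 63 − 0 = 63; bond gives 160 − 128 = 32. No deviation. ✓
Both hold — the competent type sends bond.

bond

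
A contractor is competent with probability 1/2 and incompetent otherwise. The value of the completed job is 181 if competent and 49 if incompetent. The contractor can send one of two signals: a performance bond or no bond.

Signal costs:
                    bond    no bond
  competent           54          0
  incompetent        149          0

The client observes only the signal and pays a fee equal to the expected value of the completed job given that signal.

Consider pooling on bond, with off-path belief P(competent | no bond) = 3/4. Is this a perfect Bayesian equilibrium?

At the pooled signal (bond) the client holds the prior 1/2 and pays 1/2·181 + 1/2·49 = 115. Off-path (no bond) belief 3/4 gives 3/4·181 + 1/4·49 = 148.
Competent: bond gives 115 − 54 = 61; no bond gives 148 − 0 = 148. Deviates. ✗
Incompetent: bond gives 115 − 149 = -34; no bond gives 148 − 0 = 148. Deviates. ✗

No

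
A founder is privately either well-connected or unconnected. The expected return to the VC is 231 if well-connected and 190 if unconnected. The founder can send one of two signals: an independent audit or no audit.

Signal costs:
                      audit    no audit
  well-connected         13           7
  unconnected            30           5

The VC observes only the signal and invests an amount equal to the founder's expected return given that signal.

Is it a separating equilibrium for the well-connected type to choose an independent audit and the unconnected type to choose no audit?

Under separation the VC infers type exactly: audit → well-connected (pays 231), no audit → unconnected (pays 190).
Well-connected: audit gives 231 − 13 = 218; no audit gives 190 − 7 = 183. No deviation. ✓
Unconnected: no audit gives 190 − 5 = 185; audit gives 231 − 30 = 201. Would deviate. ✗

No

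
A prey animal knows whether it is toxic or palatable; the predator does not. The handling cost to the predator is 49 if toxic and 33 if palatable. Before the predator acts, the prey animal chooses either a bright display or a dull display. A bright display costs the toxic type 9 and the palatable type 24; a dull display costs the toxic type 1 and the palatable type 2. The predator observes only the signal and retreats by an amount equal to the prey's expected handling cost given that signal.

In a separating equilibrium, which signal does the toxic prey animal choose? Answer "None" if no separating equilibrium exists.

Try toxic → bright display, palatable → dull display:
  If types separate, bright display earns payment 49 and dull display earns 33.
  Toxic: bright display gives 49 − 9 = 40; dull display gives 33 − 1 = 32. No deviation. ✓
  Palatable: dull display gives 33 − 2 = 31; bright display gives 49 − 24 = 25. No deviation. ✓
Both hold — the toxic type sends bright display.

bright display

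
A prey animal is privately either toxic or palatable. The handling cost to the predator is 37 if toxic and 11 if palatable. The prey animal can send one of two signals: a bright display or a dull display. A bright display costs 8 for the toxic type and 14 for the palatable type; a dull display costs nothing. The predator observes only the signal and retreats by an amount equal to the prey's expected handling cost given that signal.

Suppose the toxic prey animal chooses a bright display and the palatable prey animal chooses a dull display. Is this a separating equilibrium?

No

If types separate, bright display earns payment 37 and dull display earns 11.
Toxic: bright display gives 37 − 8 = 29; dull display gives 11 − 0 = 11. No deviation. ✓
Palatable: dull display gives 11 − 0 = 11; bright display gives 37 − 14 = 23. Would deviate. ✗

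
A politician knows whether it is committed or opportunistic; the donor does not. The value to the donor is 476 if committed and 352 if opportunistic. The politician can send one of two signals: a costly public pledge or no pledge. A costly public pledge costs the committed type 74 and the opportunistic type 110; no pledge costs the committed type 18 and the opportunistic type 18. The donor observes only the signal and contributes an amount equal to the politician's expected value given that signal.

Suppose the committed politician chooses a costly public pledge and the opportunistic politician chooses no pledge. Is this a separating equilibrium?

Under separation the donor infers type exactly: pledge → committed (pays 476), no pledge → opportunistic (pays 352).
Committed: pledge gives 476 − 74 = 402; no pledge gives 352 − 18 = 334. No deviation. ✓
Opportunistic: no pledge gives 352 − 18 = 334; pledge gives 476 − 110 = 366. Would deviate. ✗

No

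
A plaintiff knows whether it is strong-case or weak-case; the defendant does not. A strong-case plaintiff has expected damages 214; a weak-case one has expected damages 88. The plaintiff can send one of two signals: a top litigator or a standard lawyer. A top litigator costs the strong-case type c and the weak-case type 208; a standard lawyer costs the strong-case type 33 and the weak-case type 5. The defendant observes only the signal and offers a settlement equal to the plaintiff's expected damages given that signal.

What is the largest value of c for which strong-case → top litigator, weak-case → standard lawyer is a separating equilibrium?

159

Under separation: top litigator → strong-case (pays 214); standard lawyer → weak-case (pays 88).
Weak-case: 88 − 5 = 83 ≥ 214 − 208 = 6. Holds regardless of c. ✓
Strong-case: 214 − c ≥ 88 − 33, so c ≤ 214 − 55 = 159.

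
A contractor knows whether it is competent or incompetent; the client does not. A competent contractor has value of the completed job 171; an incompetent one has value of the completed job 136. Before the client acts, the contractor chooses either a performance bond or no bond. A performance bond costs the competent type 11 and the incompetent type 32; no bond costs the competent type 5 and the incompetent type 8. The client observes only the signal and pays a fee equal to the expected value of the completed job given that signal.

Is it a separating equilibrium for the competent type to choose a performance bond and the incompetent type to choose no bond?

No

Under separation the client infers type exactly: bond → competent (pays 171), no bond → incompetent (pays 136).
Competent: bond gives 171 − 11 = 160; no bond gives 136 − 5 = 131. No deviation. ✓
Incompetent: no bond gives 136 − 8 = 128; bond gives 171 − 32 = 139. Would deviate. ✗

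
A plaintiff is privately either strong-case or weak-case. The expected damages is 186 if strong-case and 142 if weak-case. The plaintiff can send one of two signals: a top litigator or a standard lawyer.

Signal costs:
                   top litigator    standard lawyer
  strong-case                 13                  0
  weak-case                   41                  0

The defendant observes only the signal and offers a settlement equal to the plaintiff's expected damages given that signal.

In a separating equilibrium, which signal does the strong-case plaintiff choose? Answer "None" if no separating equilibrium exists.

Try strong-case → top litigator, weak-case → standard lawyer:
  Under separation the defendant infers type exactly: top litigator → strong-case (pays 186), standard lawyer → weak-case (pays 142).
  Strong-case: top litigator gives 186 − 13 = 173; standard lawyer gives 142 − 0 = 142. No deviation. ✓
  Weak-case: standard lawyer gives 142 − 0 = 142; top litigator gives 186 − 41 = 145. Would deviate. ✗
Try strong-case → standard lawyer, weak-case → top litigator:
  Under separation the defendant infers type exactly: standard lawyer → strong-case (pays 186), top litigator → weak-case (pays 142).
  Strong-case: standard lawyer gives 186 − 0 = 186; top litigator gives 142 − 13 = 129. No deviation. ✓
  Weak-case: top litigator gives 142 − 41 = 101; standard lawyer gives 186 − 0 = 186. Would deviate. ✗
Neither assignment is incentive-compatible.

None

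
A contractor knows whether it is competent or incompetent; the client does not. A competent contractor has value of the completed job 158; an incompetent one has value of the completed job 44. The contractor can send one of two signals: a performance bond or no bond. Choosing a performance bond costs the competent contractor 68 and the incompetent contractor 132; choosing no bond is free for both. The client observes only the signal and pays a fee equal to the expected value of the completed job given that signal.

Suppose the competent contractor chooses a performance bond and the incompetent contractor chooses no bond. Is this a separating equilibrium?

Yes

Under separation the client infers type exactly: bond → competent (pays 158), no bond → incompetent (pays 44).
Competent: bond gives 158 − 68 = 90; no bond gives 44 − 0 = 44. No deviation. ✓
Incompetent: no bond gives 44 − 0 = 44; bond gives 158 − 132 = 26. No deviation. ✓
Neither type gains from mimicking the other.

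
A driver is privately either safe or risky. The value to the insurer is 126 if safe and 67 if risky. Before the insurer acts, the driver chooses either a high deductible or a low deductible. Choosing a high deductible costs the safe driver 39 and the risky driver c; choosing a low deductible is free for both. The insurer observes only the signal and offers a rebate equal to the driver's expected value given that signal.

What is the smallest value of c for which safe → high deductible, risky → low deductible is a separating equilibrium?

59

Under separation: high deductible → safe (pays 126); low deductible → risky (pays 67).
Safe: 126 − 39 = 87 ≥ 67 − 0 = 67. Holds regardless of c. ✓
Risky: 67 − 0 ≥ 126 − c, so c ≥ 126 − 67 = 59.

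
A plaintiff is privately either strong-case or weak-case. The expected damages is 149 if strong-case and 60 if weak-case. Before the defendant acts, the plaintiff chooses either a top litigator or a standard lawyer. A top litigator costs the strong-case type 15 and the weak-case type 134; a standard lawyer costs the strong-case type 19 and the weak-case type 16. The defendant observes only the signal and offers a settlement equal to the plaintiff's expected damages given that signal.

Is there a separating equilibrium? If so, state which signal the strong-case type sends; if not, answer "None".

top litigator

Try strong-case → top litigator, weak-case → standard lawyer:
  Under separation the defendant infers type exactly: top litigator → strong-case (pays 149), standard lawyer → weak-case (pays 60).
  Strong-case: top litigator gives 149 − 15 = 134; standard lawyer gives 60 − 19 = 41. No deviation. ✓
  Weak-case: standard lawyer gives 60 − 16 = 44; top litigator gives 149 − 134 = 15. No deviation. ✓
Both hold — the strong-case type sends top litigator.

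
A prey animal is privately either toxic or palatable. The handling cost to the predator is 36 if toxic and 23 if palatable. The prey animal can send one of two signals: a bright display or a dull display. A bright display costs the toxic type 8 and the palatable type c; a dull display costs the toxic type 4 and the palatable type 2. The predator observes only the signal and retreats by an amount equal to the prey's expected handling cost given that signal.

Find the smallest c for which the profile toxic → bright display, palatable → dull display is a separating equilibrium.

Under separation: bright display → toxic (pays 36); dull display → palatable (pays 23).
Toxic: 36 − 8 = 28 ≥ 23 − 4 = 19. Holds regardless of c. ✓
Palatable: 23 − 2 ≥ 36 − c, so c ≥ 36 − 21 = 15.

15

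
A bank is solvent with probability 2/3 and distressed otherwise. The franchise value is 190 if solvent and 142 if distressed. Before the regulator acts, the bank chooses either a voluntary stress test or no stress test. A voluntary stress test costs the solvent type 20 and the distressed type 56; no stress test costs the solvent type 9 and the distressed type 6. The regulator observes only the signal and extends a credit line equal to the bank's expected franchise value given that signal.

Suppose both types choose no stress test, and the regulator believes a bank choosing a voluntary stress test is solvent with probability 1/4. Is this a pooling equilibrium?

Yes

On the equilibrium path (no stress test) the regulator holds the prior 2/3 and pays 2/3·190 + 1/3·142 = 174. Off-path (stress test) belief 1/4 gives 1/4·190 + 3/4·142 = 154.
Solvent: no stress test gives 174 − 9 = 165; stress test gives 154 − 20 = 134. Stays. ✓
Distressed: no stress test gives 174 − 6 = 168; stress test gives 154 − 56 = 98. Stays. ✓
Beliefs are Bayes-consistent on-path and both types best-respond.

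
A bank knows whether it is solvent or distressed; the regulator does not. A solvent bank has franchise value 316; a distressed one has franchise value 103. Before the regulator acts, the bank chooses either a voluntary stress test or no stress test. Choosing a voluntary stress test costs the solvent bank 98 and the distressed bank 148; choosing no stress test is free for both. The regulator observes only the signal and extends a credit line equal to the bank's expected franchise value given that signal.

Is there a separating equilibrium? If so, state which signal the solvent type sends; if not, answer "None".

Try solvent → stress test, distressed → no stress test:
  If types separate, stress test earns payment 316 and no stress test earns 103.
  Solvent: stress test gives 316 − 98 = 218; no stress test gives 103 − 0 = 103. No deviation. ✓
  Distressed: no stress test gives 103 − 0 = 103; stress test gives 316 − 148 = 168. Would deviate. ✗
Try solvent → no stress test, distressed → stress test:
  If types separate, no stress test earns payment 316 and stress test earns 103.
  Solvent: no stress test gives 316 − 0 = 316; stress test gives 103 − 98 = 5. No deviation. ✓
  Distressed: stress test gives 103 − 148 = -45; no stress test gives 316 − 0 = 316. Would deviate. ✗
Neither assignment is incentive-compatible.

None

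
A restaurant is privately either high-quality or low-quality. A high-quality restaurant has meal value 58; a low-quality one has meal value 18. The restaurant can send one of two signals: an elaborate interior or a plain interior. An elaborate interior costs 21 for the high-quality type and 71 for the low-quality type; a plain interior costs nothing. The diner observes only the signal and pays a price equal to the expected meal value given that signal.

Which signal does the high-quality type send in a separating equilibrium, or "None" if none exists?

Try high-quality → elaborate interior, low-quality → plain interior:
  If types separate, elaborate interior earns payment 58 and plain interior earns 18.
  High-quality: elaborate interior gives 58 − 21 = 37; plain interior gives 18 − 0 = 18. No deviation. ✓
  Low-quality: plain interior gives 18 − 0 = 18; elaborate interior gives 58 − 71 = -13. No deviation. ✓
Both hold — the high-quality type sends elaborate interior.

elaborate interior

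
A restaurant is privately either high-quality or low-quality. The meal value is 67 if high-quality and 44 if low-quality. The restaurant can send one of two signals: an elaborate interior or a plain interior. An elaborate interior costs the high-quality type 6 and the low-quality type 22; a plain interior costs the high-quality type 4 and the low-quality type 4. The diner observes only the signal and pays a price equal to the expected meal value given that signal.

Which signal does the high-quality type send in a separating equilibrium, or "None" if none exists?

Try high-quality → elaborate interior, low-quality → plain interior:
  If types separate, elaborate interior earns payment 67 and plain interior earns 44.
  High-quality: elaborate interior gives 67 − 6 = 61; plain interior gives 44 − 4 = 40. No deviation. ✓
  Low-quality: plain interior gives 44 − 4 = 40; elaborate interior gives 67 − 22 = 45. Would deviate. ✗
Try high-quality → plain interior, low-quality → elaborate interior:
  If types separate, plain interior earns payment 67 and elaborate interior earns 44.
  High-quality: plain interior gives 67 − 4 = 63; elaborate interior gives 44 − 6 = 38. No deviation. ✓
  Low-quality: elaborate interior gives 44 − 22 = 22; plain interior gives 67 − 4 = 63. Would deviate. ✗
Neither assignment is incentive-compatible.

None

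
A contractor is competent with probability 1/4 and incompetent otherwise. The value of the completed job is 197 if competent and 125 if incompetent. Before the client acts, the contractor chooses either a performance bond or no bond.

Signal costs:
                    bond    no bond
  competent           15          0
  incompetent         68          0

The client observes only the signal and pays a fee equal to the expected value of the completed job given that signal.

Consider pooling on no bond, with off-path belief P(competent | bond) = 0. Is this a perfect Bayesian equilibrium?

At the pooled signal (no bond) the client holds the prior 1/4 and pays 1/4·197 + 3/4·125 = 143. Off-path (bond) belief 0 gives 0·197 + 1·125 = 125.
Competent: no bond gives 143 − 0 = 143; bond gives 125 − 15 = 110. Stays. ✓
Incompetent: no bond gives 143 − 0 = 143; bond gives 125 − 68 = 57. Stays. ✓

Yes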